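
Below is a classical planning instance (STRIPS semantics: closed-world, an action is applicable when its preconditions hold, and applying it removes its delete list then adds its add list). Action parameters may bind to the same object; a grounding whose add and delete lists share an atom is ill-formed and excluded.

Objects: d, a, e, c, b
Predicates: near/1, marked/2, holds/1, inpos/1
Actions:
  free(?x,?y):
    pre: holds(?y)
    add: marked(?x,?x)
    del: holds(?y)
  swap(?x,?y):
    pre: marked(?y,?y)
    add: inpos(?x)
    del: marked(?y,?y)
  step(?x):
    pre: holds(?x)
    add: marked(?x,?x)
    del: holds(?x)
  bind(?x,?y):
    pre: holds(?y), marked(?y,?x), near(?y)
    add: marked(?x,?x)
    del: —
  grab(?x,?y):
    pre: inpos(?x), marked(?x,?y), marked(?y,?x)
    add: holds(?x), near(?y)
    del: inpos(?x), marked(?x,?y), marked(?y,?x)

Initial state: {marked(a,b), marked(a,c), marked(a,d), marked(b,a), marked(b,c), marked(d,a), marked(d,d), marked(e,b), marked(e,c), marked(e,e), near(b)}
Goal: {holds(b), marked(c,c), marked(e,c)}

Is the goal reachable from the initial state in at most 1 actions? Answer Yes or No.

No

1. swap(b,d)  →  {inpos(b), marked(a,b), marked(a,c), marked(a,d), marked(b,a), marked(b,c), marked(d,a), marked(e,b), marked(e,c), marked(e,e), near(b)}
2. grab(b,a)  →  {holds(b), marked(a,c), marked(a,d), marked(b,c), marked(d,a), marked(e,b), marked(e,c), marked(e,e), near(a), near(b)}
3. bind(c,b)  →  {holds(b), marked(a,c), marked(a,d), marked(b,c), marked(c,c), marked(d,a), marked(e,b), marked(e,c), marked(e,e), near(a), near(b)}
optimal plan length = 3; 3 > 1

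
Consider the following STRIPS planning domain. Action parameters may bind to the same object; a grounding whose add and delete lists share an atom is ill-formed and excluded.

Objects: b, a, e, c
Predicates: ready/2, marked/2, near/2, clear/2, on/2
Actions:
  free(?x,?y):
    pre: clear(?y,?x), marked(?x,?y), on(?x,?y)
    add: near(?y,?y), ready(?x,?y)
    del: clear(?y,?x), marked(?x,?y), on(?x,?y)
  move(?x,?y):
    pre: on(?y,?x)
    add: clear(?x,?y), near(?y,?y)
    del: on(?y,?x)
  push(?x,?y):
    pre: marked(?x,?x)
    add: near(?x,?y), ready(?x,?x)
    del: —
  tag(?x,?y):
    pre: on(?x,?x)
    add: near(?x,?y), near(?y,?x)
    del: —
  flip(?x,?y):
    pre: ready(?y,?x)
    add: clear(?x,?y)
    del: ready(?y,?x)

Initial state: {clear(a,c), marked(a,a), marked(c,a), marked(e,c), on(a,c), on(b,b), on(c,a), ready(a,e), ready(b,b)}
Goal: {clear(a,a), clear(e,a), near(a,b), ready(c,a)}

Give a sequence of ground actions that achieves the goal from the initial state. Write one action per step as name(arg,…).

1. free(c,a)  →  {marked(a,a), marked(e,c), near(a,a), on(a,c), on(b,b), ready(a,e), ready(b,b), ready(c,a)}
2. push(a,b)  →  {marked(a,a), marked(e,c), near(a,a), near(a,b), on(a,c), on(b,b), ready(a,a), ready(a,e), ready(b,b), ready(c,a)}
3. flip(a,a)  →  {clear(a,a), marked(a,a), marked(e,c), near(a,a), near(a,b), on(a,c), on(b,b), ready(a,e), ready(b,b), ready(c,a)}
4. flip(e,a)  →  {clear(a,a), clear(e,a), marked(a,a), marked(e,c), near(a,a), near(a,b), on(a,c), on(b,b), ready(b,b), ready(c,a)}

free(c,a); push(a,b); flip(a,a); flip(e,a)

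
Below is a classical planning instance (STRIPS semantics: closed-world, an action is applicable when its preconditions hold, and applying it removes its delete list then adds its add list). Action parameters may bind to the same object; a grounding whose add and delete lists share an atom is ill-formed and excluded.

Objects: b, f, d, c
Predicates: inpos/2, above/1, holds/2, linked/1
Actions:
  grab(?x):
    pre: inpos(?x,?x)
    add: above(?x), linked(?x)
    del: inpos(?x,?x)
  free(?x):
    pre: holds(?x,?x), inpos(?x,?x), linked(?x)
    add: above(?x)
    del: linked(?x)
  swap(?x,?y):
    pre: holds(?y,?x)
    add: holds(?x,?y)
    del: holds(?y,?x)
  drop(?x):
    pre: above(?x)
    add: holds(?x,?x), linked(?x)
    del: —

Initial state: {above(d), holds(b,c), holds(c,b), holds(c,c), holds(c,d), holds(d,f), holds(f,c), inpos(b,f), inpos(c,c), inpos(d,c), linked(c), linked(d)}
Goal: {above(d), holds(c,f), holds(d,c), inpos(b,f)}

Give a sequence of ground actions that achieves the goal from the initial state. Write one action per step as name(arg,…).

1. swap(d,c)  →  {above(d), holds(b,c), holds(c,b), holds(c,c), holds(d,c), holds(d,f), holds(f,c), inpos(b,f), inpos(c,c), inpos(d,c), linked(c), linked(d)}
2. swap(c,f)  →  {above(d), holds(b,c), holds(c,b), holds(c,c), holds(c,f), holds(d,c), holds(d,f), inpos(b,f), inpos(c,c), inpos(d,c), linked(c), linked(d)}

swap(d,c); swap(c,f)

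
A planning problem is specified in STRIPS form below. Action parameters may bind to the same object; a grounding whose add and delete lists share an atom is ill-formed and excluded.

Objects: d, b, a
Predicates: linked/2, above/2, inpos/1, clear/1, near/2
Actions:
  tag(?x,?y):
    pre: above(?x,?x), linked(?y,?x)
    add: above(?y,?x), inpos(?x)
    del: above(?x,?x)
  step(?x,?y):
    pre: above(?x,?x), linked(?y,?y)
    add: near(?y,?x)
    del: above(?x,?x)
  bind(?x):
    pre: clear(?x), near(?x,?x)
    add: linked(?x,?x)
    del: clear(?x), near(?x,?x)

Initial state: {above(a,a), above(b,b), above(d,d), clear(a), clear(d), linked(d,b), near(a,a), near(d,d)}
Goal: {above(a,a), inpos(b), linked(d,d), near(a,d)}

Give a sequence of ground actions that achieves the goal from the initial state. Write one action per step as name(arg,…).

tag(b,d); bind(d); bind(a); step(d,a)

1. tag(b,d)  →  {above(a,a), above(d,b), above(d,d), clear(a), clear(d), inpos(b), linked(d,b), near(a,a), near(d,d)}
2. bind(d)  →  {above(a,a), above(d,b), above(d,d), clear(a), inpos(b), linked(d,b), linked(d,d), near(a,a)}
3. bind(a)  →  {above(a,a), above(d,b), above(d,d), inpos(b), linked(a,a), linked(d,b), linked(d,d)}
4. step(d,a)  →  {above(a,a), above(d,b), inpos(b), linked(a,a), linked(d,b), linked(d,d), near(a,d)}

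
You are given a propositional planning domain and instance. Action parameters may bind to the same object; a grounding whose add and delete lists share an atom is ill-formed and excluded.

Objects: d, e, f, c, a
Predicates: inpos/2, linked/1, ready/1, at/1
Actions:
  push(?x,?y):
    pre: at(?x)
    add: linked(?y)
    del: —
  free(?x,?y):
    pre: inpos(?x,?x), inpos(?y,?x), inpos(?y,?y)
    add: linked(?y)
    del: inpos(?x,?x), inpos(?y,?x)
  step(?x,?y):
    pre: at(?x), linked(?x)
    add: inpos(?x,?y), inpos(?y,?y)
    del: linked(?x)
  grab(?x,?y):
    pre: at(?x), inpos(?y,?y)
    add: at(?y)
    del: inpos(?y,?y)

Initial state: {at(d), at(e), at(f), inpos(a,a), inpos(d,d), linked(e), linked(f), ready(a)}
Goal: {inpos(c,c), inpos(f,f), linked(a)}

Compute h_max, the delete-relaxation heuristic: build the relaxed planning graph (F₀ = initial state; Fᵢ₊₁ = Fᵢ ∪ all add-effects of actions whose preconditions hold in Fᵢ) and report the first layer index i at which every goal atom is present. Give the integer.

1

F0 = init (8 atoms)
F1 = F0 ∪ {at(a), inpos(c,c), inpos(e,a), inpos(e,c), inpos(e,d), inpos(e,e), inpos(e,f), inpos(f,a), inpos(f,c), inpos(f,d), inpos(f,e), inpos(f,f), linked(a), linked(c), linked(d)}  (23 atoms)
goal ⊆ F1  ⇒  h_max = 1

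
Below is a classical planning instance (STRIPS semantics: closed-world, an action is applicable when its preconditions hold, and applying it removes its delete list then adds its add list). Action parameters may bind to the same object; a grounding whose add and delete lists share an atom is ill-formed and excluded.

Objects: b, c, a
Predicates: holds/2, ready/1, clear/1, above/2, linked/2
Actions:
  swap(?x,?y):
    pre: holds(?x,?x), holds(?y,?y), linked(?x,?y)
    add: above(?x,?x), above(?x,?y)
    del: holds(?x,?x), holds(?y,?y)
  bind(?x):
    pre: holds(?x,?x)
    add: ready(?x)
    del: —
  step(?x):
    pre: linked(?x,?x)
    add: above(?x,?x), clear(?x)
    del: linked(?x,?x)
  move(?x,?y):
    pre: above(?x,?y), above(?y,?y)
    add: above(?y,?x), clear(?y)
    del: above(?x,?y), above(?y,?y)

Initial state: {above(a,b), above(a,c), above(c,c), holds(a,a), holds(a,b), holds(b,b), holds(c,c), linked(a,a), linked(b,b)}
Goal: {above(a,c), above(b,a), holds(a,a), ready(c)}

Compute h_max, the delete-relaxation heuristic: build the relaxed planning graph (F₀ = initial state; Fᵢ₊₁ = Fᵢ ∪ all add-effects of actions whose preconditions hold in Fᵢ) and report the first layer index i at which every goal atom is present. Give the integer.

2

F0 = init (9 atoms)
F1 = F0 ∪ {above(a,a), above(b,b), above(c,a), clear(a), clear(b), clear(c), ready(a), ready(b), ready(c)}  (18 atoms)
F2 = F1 ∪ {above(b,a)}  (19 atoms)
goal ⊆ F2  ⇒  h_max = 2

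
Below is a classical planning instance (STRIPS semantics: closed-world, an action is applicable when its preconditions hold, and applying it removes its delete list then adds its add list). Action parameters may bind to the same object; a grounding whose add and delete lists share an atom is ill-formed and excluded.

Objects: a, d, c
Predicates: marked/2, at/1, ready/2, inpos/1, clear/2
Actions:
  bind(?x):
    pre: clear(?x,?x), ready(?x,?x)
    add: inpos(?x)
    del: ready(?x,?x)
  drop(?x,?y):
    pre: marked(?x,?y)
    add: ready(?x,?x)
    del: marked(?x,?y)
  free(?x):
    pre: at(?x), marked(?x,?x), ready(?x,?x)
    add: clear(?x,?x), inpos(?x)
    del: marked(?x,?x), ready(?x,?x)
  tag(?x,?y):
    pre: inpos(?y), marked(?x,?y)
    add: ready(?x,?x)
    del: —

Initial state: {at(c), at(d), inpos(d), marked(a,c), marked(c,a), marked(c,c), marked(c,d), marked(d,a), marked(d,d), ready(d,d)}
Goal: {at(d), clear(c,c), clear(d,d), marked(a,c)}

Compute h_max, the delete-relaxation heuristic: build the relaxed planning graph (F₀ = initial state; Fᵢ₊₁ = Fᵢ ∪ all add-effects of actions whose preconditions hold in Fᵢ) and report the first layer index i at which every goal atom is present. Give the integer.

2

F0 = init (10 atoms)
F1 = F0 ∪ {clear(d,d), ready(a,a), ready(c,c)}  (13 atoms)
F2 = F1 ∪ {clear(c,c), inpos(c)}  (15 atoms)
goal ⊆ F2  ⇒  h_max = 2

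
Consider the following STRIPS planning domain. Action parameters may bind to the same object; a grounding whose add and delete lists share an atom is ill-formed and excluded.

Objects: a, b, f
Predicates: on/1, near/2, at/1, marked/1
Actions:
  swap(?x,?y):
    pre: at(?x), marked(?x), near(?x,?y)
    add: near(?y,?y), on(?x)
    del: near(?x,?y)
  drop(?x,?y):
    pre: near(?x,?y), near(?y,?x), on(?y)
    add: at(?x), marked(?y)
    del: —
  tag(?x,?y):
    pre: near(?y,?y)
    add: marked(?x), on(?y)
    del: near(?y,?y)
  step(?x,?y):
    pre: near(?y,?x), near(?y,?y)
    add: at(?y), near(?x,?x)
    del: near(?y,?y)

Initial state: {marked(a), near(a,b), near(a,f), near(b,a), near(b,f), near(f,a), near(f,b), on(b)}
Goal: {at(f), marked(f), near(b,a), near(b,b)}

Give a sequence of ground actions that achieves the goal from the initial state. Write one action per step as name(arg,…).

drop(a,b); swap(a,b); swap(a,f); drop(f,b); tag(f,f)

1. drop(a,b)  →  {at(a), marked(a), marked(b), near(a,b), near(a,f), near(b,a), near(b,f), near(f,a), near(f,b), on(b)}
2. swap(a,b)  →  {at(a), marked(a), marked(b), near(a,f), near(b,a), near(b,b), near(b,f), near(f,a), near(f,b), on(a), on(b)}
3. swap(a,f)  →  {at(a), marked(a), marked(b), near(b,a), near(b,b), near(b,f), near(f,a), near(f,b), near(f,f), on(a), on(b)}
4. drop(f,b)  →  {at(a), at(f), marked(a), marked(b), near(b,a), near(b,b), near(b,f), near(f,a), near(f,b), near(f,f), on(a), on(b)}
5. tag(f,f)  →  {at(a), at(f), marked(a), marked(b), marked(f), near(b,a), near(b,b), near(b,f), near(f,a), near(f,b), on(a), on(b), on(f)}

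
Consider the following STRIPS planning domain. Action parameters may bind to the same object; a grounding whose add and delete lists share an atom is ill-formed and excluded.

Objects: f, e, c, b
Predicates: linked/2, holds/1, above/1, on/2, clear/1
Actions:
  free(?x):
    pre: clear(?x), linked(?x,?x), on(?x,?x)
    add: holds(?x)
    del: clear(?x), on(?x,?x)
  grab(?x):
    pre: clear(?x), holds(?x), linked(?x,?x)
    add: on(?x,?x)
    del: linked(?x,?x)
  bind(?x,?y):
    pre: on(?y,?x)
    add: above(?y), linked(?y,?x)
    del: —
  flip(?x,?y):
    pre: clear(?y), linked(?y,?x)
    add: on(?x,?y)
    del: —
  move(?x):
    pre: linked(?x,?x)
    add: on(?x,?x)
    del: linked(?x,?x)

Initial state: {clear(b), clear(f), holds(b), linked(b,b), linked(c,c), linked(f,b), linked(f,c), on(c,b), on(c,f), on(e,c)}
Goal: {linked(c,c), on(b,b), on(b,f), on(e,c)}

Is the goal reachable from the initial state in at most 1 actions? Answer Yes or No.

No

1. grab(b)  →  {clear(b), clear(f), holds(b), linked(c,c), linked(f,b), linked(f,c), on(b,b), on(c,b), on(c,f), on(e,c)}
2. flip(b,f)  →  {clear(b), clear(f), holds(b), linked(c,c), linked(f,b), linked(f,c), on(b,b), on(b,f), on(c,b), on(c,f), on(e,c)}
optimal plan length = 2; 2 > 1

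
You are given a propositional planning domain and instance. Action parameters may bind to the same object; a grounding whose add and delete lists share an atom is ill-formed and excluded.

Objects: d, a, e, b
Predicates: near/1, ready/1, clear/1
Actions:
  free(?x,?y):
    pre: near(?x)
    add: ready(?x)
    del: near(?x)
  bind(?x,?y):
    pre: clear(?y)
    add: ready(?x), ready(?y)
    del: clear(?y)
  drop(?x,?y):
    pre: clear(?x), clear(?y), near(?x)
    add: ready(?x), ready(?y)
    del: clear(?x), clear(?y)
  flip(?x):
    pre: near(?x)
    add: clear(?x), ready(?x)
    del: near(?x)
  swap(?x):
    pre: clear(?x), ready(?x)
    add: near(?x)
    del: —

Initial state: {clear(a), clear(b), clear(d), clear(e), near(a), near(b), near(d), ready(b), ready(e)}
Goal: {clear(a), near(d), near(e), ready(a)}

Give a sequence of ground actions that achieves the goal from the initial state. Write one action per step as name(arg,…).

free(a,d); swap(e)

1. free(a,d)  →  {clear(a), clear(b), clear(d), clear(e), near(b), near(d), ready(a), ready(b), ready(e)}
2. swap(e)  →  {clear(a), clear(b), clear(d), clear(e), near(b), near(d), near(e), ready(a), ready(b), ready(e)}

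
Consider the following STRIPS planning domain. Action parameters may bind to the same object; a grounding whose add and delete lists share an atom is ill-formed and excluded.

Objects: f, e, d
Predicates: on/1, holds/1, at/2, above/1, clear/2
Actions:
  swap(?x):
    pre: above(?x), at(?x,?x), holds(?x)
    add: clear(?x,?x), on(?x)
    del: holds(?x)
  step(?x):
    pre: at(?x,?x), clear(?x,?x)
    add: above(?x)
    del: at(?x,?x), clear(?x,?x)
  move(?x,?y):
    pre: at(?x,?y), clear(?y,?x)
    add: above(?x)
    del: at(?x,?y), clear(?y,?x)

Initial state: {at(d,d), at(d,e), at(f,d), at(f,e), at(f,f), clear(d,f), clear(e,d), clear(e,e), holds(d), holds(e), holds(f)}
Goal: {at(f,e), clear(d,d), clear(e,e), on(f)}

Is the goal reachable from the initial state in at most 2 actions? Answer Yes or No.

No

1. move(f,d)  →  {above(f), at(d,d), at(d,e), at(f,e), at(f,f), clear(e,d), clear(e,e), holds(d), holds(e), holds(f)}
2. swap(f)  →  {above(f), at(d,d), at(d,e), at(f,e), at(f,f), clear(e,d), clear(e,e), clear(f,f), holds(d), holds(e), on(f)}
3. move(d,e)  →  {above(d), above(f), at(d,d), at(f,e), at(f,f), clear(e,e), clear(f,f), holds(d), holds(e), on(f)}
4. swap(d)  →  {above(d), above(f), at(d,d), at(f,e), at(f,f), clear(d,d), clear(e,e), clear(f,f), holds(e), on(d), on(f)}
optimal plan length = 4; 4 > 2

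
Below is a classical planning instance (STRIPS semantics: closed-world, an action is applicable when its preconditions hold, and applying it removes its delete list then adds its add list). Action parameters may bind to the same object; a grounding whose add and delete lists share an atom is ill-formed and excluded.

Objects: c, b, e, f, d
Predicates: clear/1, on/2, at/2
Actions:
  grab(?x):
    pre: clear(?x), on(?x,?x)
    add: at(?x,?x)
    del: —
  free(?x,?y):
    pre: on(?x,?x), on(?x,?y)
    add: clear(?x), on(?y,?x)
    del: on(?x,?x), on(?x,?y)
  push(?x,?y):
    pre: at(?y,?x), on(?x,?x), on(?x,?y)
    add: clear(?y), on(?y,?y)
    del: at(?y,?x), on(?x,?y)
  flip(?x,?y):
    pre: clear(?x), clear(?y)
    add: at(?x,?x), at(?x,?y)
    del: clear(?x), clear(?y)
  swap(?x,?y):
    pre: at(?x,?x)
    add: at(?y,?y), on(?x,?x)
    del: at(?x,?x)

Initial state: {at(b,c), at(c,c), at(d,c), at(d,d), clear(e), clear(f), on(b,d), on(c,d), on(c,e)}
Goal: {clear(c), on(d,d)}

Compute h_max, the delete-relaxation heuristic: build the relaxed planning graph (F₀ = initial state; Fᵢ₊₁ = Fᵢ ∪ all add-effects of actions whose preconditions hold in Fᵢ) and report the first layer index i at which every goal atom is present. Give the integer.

2

F0 = init (9 atoms)
F1 = F0 ∪ {at(b,b), at(e,e), at(e,f), at(f,e), at(f,f), on(c,c), on(d,d)}  (16 atoms)
F2 = F1 ∪ {clear(c), clear(d), on(b,b), on(d,c), on(e,c), on(e,e), on(f,f)}  (23 atoms)
goal ⊆ F2  ⇒  h_max = 2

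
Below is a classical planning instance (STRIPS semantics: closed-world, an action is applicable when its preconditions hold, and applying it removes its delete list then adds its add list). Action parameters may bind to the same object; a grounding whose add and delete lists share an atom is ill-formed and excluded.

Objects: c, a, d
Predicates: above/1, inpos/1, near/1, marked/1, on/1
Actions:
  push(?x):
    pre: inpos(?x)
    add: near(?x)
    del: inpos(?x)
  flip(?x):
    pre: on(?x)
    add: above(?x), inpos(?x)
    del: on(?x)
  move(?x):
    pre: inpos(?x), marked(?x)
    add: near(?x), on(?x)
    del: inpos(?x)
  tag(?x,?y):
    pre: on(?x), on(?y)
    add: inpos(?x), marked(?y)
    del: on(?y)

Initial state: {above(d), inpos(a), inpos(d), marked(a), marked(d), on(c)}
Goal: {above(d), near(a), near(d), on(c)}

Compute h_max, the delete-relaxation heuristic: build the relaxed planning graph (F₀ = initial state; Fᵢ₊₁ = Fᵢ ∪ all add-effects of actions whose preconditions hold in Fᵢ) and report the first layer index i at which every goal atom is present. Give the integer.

1

F0 = init (6 atoms)
F1 = F0 ∪ {above(c), inpos(c), marked(c), near(a), near(d), on(a), on(d)}  (13 atoms)
goal ⊆ F1  ⇒  h_max = 1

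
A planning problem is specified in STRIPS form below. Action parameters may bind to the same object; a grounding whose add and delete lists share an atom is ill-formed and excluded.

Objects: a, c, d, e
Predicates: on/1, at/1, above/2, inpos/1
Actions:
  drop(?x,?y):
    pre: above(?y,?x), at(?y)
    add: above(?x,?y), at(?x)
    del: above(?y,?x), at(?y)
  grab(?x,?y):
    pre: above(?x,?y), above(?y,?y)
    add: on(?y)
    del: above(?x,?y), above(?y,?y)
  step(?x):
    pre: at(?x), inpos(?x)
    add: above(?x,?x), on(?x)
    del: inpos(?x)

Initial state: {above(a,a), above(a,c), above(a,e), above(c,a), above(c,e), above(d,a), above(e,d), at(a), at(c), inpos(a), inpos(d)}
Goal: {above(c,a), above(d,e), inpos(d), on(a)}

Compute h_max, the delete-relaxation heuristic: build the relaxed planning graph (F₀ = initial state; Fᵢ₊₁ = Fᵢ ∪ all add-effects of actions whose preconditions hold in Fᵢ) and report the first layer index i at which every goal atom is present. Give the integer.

2

F0 = init (11 atoms)
F1 = F0 ∪ {above(e,a), above(e,c), at(e), on(a)}  (15 atoms)
F2 = F1 ∪ {above(d,e), at(d)}  (17 atoms)
goal ⊆ F2  ⇒  h_max = 2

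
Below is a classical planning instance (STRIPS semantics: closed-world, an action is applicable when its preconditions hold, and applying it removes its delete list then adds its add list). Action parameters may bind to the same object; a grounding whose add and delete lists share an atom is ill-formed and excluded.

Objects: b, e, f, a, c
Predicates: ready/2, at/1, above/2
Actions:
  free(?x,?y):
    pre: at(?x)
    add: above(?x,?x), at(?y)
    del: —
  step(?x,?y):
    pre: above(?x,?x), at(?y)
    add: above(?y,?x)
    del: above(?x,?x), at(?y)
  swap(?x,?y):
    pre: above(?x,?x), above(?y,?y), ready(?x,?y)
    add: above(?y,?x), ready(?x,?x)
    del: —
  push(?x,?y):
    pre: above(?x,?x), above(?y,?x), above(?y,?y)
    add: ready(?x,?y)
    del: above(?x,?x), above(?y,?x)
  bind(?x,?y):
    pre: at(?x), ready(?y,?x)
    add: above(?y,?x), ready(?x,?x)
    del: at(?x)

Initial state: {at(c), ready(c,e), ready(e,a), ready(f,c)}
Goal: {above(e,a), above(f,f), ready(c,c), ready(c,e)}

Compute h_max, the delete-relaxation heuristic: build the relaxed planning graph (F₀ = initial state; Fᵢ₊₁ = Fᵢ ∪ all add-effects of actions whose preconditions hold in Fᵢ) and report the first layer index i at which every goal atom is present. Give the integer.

F0 = init (4 atoms)
F1 = F0 ∪ {above(c,c), above(f,c), at(a), at(b), at(e), at(f), ready(c,c)}  (11 atoms)
F2 = F1 ∪ {above(a,a), above(a,c), above(b,b), above(b,c), above(c,e), above(e,a), above(e,c), above(e,e), above(f,f), ready(a,a), ready(e,e)}  (22 atoms)
goal ⊆ F2  ⇒  h_max = 2

2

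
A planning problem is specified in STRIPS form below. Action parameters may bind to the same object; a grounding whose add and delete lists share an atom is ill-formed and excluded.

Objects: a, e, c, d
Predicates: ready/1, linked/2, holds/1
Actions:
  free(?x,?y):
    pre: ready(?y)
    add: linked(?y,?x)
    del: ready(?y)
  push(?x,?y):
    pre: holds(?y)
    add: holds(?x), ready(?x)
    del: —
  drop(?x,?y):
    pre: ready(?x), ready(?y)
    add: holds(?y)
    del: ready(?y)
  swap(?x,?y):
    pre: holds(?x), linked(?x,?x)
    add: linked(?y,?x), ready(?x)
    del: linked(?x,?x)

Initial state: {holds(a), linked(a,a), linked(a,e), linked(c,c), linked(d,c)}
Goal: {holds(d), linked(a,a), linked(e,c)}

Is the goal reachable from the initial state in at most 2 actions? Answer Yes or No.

1. push(e,a)  →  {holds(a), holds(e), linked(a,a), linked(a,e), linked(c,c), linked(d,c), ready(e)}
2. free(c,e)  →  {holds(a), holds(e), linked(a,a), linked(a,e), linked(c,c), linked(d,c), linked(e,c)}
3. push(d,a)  →  {holds(a), holds(d), holds(e), linked(a,a), linked(a,e), linked(c,c), linked(d,c), linked(e,c), ready(d)}
optimal plan length = 3; 3 > 2

No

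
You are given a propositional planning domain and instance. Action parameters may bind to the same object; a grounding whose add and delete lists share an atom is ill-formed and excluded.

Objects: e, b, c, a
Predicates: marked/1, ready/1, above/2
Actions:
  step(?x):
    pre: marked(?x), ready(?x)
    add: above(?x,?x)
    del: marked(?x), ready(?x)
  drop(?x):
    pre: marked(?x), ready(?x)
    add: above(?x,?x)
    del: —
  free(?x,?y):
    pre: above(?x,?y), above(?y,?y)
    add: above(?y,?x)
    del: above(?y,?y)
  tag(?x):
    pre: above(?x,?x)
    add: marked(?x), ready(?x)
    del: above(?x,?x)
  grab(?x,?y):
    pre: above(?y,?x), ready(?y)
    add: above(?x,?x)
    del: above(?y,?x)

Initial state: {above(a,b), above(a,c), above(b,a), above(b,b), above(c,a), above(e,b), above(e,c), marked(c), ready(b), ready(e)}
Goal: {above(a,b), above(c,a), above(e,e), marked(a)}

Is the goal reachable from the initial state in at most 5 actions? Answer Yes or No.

Yes

1. free(e,b)  →  {above(a,b), above(a,c), above(b,a), above(b,e), above(c,a), above(e,b), above(e,c), marked(c), ready(b), ready(e)}
2. grab(e,b)  →  {above(a,b), above(a,c), above(b,a), above(c,a), above(e,b), above(e,c), above(e,e), marked(c), ready(b), ready(e)}
3. grab(a,b)  →  {above(a,a), above(a,b), above(a,c), above(c,a), above(e,b), above(e,c), above(e,e), marked(c), ready(b), ready(e)}
4. tag(a)  →  {above(a,b), above(a,c), above(c,a), above(e,b), above(e,c), above(e,e), marked(a), marked(c), ready(a), ready(b), ready(e)}
optimal plan length = 4; 4 ≤ 5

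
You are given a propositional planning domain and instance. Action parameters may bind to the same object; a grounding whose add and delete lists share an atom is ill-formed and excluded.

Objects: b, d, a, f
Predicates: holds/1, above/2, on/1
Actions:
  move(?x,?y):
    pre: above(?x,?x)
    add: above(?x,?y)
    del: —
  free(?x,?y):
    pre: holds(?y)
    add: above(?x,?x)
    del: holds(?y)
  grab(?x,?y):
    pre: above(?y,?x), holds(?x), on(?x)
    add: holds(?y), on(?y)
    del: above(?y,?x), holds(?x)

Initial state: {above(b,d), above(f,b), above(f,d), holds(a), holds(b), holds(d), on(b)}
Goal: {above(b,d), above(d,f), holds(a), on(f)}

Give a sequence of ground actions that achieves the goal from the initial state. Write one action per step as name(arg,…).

free(d,d); move(d,f); grab(b,f)

1. free(d,d)  →  {above(b,d), above(d,d), above(f,b), above(f,d), holds(a), holds(b), on(b)}
2. move(d,f)  →  {above(b,d), above(d,d), above(d,f), above(f,b), above(f,d), holds(a), holds(b), on(b)}
3. grab(b,f)  →  {above(b,d), above(d,d), above(d,f), above(f,d), holds(a), holds(f), on(b), on(f)}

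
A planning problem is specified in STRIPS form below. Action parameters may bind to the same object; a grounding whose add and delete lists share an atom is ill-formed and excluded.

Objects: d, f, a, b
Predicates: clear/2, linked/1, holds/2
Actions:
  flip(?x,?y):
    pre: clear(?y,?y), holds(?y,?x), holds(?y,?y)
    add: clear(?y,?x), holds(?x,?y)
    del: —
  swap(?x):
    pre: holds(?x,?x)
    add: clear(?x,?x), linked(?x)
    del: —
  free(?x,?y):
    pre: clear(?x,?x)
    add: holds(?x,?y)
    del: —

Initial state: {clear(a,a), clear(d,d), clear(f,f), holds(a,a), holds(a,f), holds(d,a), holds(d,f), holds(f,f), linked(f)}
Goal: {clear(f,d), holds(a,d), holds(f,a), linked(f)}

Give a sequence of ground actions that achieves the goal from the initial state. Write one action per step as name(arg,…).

1. flip(f,a)  →  {clear(a,a), clear(a,f), clear(d,d), clear(f,f), holds(a,a), holds(a,f), holds(d,a), holds(d,f), holds(f,a), holds(f,f), linked(f)}
2. free(f,d)  →  {clear(a,a), clear(a,f), clear(d,d), clear(f,f), holds(a,a), holds(a,f), holds(d,a), holds(d,f), holds(f,a), holds(f,d), holds(f,f), linked(f)}
3. flip(d,f)  →  {clear(a,a), clear(a,f), clear(d,d), clear(f,d), clear(f,f), holds(a,a), holds(a,f), holds(d,a), holds(d,f), holds(f,a), holds(f,d), holds(f,f), linked(f)}
4. free(a,d)  →  {clear(a,a), clear(a,f), clear(d,d), clear(f,d), clear(f,f), holds(a,a), holds(a,d), holds(a,f), holds(d,a), holds(d,f), holds(f,a), holds(f,d), holds(f,f), linked(f)}

flip(f,a); free(f,d); flip(d,f); free(a,d)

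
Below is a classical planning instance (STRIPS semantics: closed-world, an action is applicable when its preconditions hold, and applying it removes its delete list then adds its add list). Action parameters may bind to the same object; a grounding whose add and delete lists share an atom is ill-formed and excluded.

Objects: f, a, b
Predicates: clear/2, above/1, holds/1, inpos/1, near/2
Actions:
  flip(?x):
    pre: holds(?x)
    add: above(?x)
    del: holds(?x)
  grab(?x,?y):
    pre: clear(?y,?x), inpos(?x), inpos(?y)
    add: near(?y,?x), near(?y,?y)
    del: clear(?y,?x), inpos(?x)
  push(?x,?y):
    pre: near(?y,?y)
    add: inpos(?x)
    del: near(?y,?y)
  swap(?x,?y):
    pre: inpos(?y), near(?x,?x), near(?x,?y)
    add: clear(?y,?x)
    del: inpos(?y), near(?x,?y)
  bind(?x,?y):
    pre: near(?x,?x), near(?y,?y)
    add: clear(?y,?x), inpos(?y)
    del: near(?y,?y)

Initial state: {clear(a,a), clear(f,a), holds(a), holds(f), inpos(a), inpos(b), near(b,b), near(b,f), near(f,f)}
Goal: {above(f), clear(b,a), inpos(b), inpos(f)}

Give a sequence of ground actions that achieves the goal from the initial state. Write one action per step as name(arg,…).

flip(f); grab(a,a); push(f,f); bind(a,b)

1. flip(f)  →  {above(f), clear(a,a), clear(f,a), holds(a), inpos(a), inpos(b), near(b,b), near(b,f), near(f,f)}
2. grab(a,a)  →  {above(f), clear(f,a), holds(a), inpos(b), near(a,a), near(b,b), near(b,f), near(f,f)}
3. push(f,f)  →  {above(f), clear(f,a), holds(a), inpos(b), inpos(f), near(a,a), near(b,b), near(b,f)}
4. bind(a,b)  →  {above(f), clear(b,a), clear(f,a), holds(a), inpos(b), inpos(f), near(a,a), near(b,f)}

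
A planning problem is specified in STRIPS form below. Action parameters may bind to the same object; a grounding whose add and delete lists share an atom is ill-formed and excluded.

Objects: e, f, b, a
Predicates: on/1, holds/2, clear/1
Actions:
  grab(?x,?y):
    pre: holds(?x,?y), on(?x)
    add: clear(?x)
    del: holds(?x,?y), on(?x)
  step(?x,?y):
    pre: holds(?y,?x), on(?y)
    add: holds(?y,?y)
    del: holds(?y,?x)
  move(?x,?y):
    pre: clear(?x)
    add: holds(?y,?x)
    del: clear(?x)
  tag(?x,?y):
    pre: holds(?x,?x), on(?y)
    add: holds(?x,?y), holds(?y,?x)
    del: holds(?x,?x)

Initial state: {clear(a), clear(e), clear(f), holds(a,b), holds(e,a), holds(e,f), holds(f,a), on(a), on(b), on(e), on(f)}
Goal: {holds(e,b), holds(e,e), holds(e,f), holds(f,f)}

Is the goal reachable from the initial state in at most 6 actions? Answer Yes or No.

1. step(a,e)  →  {clear(a), clear(e), clear(f), holds(a,b), holds(e,e), holds(e,f), holds(f,a), on(a), on(b), on(e), on(f)}
2. step(a,f)  →  {clear(a), clear(e), clear(f), holds(a,b), holds(e,e), holds(e,f), holds(f,f), on(a), on(b), on(e), on(f)}
3. tag(e,b)  →  {clear(a), clear(e), clear(f), holds(a,b), holds(b,e), holds(e,b), holds(e,f), holds(f,f), on(a), on(b), on(e), on(f)}
4. move(e,e)  →  {clear(a), clear(f), holds(a,b), holds(b,e), holds(e,b), holds(e,e), holds(e,f), holds(f,f), on(a), on(b), on(e), on(f)}
optimal plan length = 4; 4 ≤ 6

Yes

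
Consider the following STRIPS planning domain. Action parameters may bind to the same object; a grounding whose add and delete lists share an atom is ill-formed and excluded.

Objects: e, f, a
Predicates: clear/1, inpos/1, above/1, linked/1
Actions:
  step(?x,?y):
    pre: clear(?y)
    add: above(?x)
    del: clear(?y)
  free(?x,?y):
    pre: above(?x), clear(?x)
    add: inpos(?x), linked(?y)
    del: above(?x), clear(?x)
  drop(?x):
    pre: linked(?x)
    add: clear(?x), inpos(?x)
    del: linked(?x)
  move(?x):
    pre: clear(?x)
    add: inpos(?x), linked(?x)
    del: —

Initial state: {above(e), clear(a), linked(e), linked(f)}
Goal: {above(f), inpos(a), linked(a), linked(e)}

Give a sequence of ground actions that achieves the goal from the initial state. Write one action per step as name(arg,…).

1. move(a)  →  {above(e), clear(a), inpos(a), linked(a), linked(e), linked(f)}
2. step(f,a)  →  {above(e), above(f), inpos(a), linked(a), linked(e), linked(f)}

move(a); step(f,a)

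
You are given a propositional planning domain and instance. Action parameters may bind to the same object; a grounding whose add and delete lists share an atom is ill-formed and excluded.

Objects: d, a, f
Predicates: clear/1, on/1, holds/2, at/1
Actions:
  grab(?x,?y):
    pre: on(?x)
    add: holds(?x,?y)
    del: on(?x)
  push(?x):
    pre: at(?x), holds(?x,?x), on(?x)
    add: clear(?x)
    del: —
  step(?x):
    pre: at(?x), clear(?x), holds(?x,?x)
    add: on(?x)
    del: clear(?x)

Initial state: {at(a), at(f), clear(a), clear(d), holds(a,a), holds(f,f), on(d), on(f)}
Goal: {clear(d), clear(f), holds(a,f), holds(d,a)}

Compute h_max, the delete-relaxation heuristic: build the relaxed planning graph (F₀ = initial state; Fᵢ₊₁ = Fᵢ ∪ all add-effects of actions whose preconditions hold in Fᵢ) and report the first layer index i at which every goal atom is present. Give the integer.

2

F0 = init (8 atoms)
F1 = F0 ∪ {clear(f), holds(d,a), holds(d,d), holds(d,f), holds(f,a), holds(f,d), on(a)}  (15 atoms)
F2 = F1 ∪ {holds(a,d), holds(a,f)}  (17 atoms)
goal ⊆ F2  ⇒  h_max = 2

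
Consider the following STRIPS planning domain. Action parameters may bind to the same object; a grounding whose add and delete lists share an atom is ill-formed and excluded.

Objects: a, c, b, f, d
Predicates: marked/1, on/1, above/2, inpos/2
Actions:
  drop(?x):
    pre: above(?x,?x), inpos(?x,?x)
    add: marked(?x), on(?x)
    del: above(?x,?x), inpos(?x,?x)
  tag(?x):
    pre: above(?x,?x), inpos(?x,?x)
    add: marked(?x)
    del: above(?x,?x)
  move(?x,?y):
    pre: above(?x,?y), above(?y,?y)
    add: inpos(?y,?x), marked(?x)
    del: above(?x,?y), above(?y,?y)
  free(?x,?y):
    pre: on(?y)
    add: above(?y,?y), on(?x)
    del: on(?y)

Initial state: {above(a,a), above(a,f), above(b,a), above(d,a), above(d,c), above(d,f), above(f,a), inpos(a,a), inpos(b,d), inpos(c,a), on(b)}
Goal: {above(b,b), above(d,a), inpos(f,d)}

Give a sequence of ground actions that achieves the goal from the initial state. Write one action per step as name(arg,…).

1. free(f,b)  →  {above(a,a), above(a,f), above(b,a), above(b,b), above(d,a), above(d,c), above(d,f), above(f,a), inpos(a,a), inpos(b,d), inpos(c,a), on(f)}
2. free(a,f)  →  {above(a,a), above(a,f), above(b,a), above(b,b), above(d,a), above(d,c), above(d,f), above(f,a), above(f,f), inpos(a,a), inpos(b,d), inpos(c,a), on(a)}
3. move(d,f)  →  {above(a,a), above(a,f), above(b,a), above(b,b), above(d,a), above(d,c), above(f,a), inpos(a,a), inpos(b,d), inpos(c,a), inpos(f,d), marked(d), on(a)}

free(f,b); free(a,f); move(d,f)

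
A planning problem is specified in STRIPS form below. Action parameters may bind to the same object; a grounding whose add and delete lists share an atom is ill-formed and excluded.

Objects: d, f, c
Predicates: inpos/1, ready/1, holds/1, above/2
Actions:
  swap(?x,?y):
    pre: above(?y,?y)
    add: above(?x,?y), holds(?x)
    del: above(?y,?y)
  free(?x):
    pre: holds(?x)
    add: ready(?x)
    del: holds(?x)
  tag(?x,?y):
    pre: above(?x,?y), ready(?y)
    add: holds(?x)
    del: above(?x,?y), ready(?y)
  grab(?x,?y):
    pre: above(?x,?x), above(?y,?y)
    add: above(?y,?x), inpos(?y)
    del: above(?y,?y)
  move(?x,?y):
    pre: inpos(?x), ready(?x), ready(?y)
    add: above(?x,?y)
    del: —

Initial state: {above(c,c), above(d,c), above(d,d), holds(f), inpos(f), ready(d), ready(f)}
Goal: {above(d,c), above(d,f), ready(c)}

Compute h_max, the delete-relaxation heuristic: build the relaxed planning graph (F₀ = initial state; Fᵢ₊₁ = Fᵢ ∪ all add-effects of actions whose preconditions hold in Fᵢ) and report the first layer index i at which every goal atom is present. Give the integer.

2

F0 = init (7 atoms)
F1 = F0 ∪ {above(c,d), above(f,c), above(f,d), above(f,f), holds(c), holds(d), inpos(c), inpos(d)}  (15 atoms)
F2 = F1 ∪ {above(c,f), above(d,f), ready(c)}  (18 atoms)
goal ⊆ F2  ⇒  h_max = 2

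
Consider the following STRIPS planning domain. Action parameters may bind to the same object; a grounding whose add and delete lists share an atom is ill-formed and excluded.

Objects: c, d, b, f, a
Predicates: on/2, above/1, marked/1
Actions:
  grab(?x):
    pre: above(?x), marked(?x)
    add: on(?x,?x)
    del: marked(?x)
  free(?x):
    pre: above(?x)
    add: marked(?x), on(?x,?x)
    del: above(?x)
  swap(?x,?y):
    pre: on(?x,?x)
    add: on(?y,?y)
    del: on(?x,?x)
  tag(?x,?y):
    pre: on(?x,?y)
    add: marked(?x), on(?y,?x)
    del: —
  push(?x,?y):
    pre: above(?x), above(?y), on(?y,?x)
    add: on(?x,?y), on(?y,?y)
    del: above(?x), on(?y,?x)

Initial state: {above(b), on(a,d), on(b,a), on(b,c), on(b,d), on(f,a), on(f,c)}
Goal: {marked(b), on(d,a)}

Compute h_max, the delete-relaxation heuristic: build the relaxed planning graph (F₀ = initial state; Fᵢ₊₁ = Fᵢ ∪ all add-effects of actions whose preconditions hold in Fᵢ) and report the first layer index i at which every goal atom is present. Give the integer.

1

F0 = init (7 atoms)
F1 = F0 ∪ {marked(a), marked(b), marked(f), on(a,b), on(a,f), on(b,b), on(c,b), on(c,f), on(d,a), on(d,b)}  (17 atoms)
goal ⊆ F1  ⇒  h_max = 1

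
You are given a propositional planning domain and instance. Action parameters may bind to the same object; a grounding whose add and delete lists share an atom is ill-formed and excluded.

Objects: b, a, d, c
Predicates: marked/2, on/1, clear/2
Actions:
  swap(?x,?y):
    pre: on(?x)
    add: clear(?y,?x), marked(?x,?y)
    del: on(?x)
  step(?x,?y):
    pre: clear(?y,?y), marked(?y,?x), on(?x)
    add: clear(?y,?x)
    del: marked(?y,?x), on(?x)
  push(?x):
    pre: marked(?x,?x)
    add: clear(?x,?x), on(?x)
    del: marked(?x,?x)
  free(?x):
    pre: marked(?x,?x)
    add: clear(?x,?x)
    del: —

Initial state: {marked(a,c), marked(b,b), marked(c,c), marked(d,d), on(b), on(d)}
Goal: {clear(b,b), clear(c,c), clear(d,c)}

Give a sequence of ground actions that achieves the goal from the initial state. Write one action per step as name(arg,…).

swap(b,b); push(c); swap(c,d)

1. swap(b,b)  →  {clear(b,b), marked(a,c), marked(b,b), marked(c,c), marked(d,d), on(d)}
2. push(c)  →  {clear(b,b), clear(c,c), marked(a,c), marked(b,b), marked(d,d), on(c), on(d)}
3. swap(c,d)  →  {clear(b,b), clear(c,c), clear(d,c), marked(a,c), marked(b,b), marked(c,d), marked(d,d), on(d)}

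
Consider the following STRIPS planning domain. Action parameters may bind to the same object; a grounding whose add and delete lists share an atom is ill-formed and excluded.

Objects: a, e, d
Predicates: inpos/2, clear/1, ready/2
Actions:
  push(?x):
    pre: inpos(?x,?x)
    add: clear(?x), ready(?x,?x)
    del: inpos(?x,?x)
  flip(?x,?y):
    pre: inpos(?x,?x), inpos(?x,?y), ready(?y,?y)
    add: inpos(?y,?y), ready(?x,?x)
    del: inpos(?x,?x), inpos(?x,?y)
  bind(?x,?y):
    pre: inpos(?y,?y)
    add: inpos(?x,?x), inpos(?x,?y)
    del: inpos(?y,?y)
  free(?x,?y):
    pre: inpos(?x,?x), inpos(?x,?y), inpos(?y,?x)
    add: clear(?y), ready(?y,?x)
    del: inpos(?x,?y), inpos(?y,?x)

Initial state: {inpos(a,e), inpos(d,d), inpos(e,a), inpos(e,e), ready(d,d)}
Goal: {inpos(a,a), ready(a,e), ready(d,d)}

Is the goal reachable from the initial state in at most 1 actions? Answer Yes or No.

1. bind(a,d)  →  {inpos(a,a), inpos(a,d), inpos(a,e), inpos(e,a), inpos(e,e), ready(d,d)}
2. free(e,a)  →  {clear(a), inpos(a,a), inpos(a,d), inpos(e,e), ready(a,e), ready(d,d)}
optimal plan length = 2; 2 > 1

No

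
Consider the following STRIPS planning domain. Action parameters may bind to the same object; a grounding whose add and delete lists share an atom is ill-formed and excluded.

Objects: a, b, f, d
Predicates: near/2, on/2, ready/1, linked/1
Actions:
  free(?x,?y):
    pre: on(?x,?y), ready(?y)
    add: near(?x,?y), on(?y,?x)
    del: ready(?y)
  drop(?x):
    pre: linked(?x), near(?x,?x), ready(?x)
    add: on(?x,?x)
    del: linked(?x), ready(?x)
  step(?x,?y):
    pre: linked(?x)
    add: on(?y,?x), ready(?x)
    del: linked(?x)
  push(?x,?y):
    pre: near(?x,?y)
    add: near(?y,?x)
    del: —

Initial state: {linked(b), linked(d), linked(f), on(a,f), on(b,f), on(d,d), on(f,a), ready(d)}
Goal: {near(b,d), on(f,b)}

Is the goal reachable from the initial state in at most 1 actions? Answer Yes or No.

No

1. step(b,f)  →  {linked(d), linked(f), on(a,f), on(b,f), on(d,d), on(f,a), on(f,b), ready(b), ready(d)}
2. step(d,b)  →  {linked(f), on(a,f), on(b,d), on(b,f), on(d,d), on(f,a), on(f,b), ready(b), ready(d)}
3. free(b,d)  →  {linked(f), near(b,d), on(a,f), on(b,d), on(b,f), on(d,b), on(d,d), on(f,a), on(f,b), ready(b)}
optimal plan length = 3; 3 > 1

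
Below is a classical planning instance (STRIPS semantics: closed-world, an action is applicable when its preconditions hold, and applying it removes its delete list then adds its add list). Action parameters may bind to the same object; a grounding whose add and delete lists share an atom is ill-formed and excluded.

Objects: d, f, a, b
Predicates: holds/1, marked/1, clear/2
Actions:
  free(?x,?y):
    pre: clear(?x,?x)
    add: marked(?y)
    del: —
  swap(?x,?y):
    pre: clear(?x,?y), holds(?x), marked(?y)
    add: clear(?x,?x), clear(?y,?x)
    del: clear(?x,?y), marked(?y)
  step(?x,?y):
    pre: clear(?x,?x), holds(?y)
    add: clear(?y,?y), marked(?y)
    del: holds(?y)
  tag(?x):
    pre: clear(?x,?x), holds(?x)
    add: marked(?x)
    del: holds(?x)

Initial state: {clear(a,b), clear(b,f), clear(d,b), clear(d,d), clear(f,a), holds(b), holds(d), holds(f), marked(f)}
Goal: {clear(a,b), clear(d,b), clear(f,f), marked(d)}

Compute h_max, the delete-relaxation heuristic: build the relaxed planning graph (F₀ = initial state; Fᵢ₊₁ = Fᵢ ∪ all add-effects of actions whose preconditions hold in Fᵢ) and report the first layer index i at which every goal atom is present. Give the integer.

F0 = init (9 atoms)
F1 = F0 ∪ {clear(b,b), clear(f,b), clear(f,f), marked(a), marked(b), marked(d)}  (15 atoms)
goal ⊆ F1  ⇒  h_max = 1

1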